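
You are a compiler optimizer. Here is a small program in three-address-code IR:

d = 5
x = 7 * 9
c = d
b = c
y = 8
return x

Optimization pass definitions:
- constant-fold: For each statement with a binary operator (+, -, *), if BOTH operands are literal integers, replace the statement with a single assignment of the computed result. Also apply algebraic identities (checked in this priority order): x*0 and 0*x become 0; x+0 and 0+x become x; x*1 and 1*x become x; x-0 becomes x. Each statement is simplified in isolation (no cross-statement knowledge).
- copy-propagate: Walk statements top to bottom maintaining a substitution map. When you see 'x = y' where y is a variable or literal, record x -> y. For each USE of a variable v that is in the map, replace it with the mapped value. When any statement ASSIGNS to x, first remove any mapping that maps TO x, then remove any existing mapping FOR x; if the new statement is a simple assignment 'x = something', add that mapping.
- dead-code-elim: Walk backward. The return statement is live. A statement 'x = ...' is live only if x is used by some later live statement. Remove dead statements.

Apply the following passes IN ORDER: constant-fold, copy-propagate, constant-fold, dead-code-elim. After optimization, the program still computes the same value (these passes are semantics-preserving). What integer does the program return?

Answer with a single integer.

Initial IR:
  d = 5
  x = 7 * 9
  c = d
  b = c
  y = 8
  return x
After constant-fold (6 stmts):
  d = 5
  x = 63
  c = d
  b = c
  y = 8
  return x
After copy-propagate (6 stmts):
  d = 5
  x = 63
  c = 5
  b = 5
  y = 8
  return 63
After constant-fold (6 stmts):
  d = 5
  x = 63
  c = 5
  b = 5
  y = 8
  return 63
After dead-code-elim (1 stmts):
  return 63
Evaluate:
  d = 5  =>  d = 5
  x = 7 * 9  =>  x = 63
  c = d  =>  c = 5
  b = c  =>  b = 5
  y = 8  =>  y = 8
  return x = 63

Answer: 63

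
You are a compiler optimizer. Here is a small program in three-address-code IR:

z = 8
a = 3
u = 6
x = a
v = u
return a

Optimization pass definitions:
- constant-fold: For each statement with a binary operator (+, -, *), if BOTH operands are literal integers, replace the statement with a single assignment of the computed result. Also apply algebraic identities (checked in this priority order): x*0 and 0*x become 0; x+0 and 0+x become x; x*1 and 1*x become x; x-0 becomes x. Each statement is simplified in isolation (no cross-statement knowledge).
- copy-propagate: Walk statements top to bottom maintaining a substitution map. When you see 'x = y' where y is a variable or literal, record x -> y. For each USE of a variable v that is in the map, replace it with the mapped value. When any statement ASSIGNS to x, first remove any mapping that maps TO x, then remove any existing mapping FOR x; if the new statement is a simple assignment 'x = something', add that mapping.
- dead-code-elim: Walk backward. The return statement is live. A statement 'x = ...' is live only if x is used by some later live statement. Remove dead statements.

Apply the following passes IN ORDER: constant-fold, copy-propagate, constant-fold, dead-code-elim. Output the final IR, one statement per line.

Answer: return 3

Derivation:
Initial IR:
  z = 8
  a = 3
  u = 6
  x = a
  v = u
  return a
After constant-fold (6 stmts):
  z = 8
  a = 3
  u = 6
  x = a
  v = u
  return a
After copy-propagate (6 stmts):
  z = 8
  a = 3
  u = 6
  x = 3
  v = 6
  return 3
After constant-fold (6 stmts):
  z = 8
  a = 3
  u = 6
  x = 3
  v = 6
  return 3
After dead-code-elim (1 stmts):
  return 3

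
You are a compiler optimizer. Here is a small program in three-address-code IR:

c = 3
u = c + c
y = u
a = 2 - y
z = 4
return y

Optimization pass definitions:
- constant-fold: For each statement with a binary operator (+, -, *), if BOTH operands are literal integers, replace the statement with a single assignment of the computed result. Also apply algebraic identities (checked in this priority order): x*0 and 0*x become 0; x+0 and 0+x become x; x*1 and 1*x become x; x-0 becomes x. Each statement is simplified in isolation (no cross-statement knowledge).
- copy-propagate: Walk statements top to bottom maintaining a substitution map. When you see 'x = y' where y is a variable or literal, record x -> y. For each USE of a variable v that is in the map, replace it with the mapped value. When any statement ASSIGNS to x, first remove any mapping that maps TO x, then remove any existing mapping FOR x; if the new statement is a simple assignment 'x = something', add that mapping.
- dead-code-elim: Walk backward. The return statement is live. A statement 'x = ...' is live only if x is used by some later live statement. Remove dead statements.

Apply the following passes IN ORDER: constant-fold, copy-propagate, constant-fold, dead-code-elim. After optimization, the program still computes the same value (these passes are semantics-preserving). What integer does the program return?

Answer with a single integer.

Answer: 6

Derivation:
Initial IR:
  c = 3
  u = c + c
  y = u
  a = 2 - y
  z = 4
  return y
After constant-fold (6 stmts):
  c = 3
  u = c + c
  y = u
  a = 2 - y
  z = 4
  return y
After copy-propagate (6 stmts):
  c = 3
  u = 3 + 3
  y = u
  a = 2 - u
  z = 4
  return u
After constant-fold (6 stmts):
  c = 3
  u = 6
  y = u
  a = 2 - u
  z = 4
  return u
After dead-code-elim (2 stmts):
  u = 6
  return u
Evaluate:
  c = 3  =>  c = 3
  u = c + c  =>  u = 6
  y = u  =>  y = 6
  a = 2 - y  =>  a = -4
  z = 4  =>  z = 4
  return y = 6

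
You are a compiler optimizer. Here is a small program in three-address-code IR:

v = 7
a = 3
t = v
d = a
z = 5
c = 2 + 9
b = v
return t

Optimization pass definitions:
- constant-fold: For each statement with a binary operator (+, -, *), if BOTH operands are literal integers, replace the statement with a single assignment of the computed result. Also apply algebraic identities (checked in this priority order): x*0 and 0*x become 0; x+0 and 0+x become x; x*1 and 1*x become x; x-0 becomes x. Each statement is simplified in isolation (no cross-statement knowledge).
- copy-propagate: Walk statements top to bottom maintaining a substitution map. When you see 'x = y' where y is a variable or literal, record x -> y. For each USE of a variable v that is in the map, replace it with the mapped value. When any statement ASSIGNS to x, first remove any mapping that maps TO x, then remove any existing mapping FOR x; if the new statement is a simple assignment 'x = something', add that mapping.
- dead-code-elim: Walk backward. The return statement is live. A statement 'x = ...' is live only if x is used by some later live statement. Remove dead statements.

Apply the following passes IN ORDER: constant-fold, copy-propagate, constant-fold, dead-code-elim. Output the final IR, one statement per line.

Answer: return 7

Derivation:
Initial IR:
  v = 7
  a = 3
  t = v
  d = a
  z = 5
  c = 2 + 9
  b = v
  return t
After constant-fold (8 stmts):
  v = 7
  a = 3
  t = v
  d = a
  z = 5
  c = 11
  b = v
  return t
After copy-propagate (8 stmts):
  v = 7
  a = 3
  t = 7
  d = 3
  z = 5
  c = 11
  b = 7
  return 7
After constant-fold (8 stmts):
  v = 7
  a = 3
  t = 7
  d = 3
  z = 5
  c = 11
  b = 7
  return 7
After dead-code-elim (1 stmts):
  return 7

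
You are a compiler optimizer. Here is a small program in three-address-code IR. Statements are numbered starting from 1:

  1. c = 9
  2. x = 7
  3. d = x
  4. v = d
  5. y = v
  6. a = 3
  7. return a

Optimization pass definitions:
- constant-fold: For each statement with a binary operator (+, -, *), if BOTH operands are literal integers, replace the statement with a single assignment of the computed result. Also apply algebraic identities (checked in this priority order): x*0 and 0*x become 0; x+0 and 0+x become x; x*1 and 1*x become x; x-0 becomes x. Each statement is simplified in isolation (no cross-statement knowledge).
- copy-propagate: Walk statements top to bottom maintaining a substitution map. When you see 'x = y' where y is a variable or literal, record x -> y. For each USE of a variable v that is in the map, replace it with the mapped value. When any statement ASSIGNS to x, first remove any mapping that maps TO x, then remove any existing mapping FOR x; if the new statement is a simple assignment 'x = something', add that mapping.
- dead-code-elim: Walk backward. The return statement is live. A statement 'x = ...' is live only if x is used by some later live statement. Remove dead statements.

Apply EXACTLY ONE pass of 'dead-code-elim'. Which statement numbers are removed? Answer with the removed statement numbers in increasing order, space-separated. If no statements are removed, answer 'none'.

Backward liveness scan:
Stmt 1 'c = 9': DEAD (c not in live set [])
Stmt 2 'x = 7': DEAD (x not in live set [])
Stmt 3 'd = x': DEAD (d not in live set [])
Stmt 4 'v = d': DEAD (v not in live set [])
Stmt 5 'y = v': DEAD (y not in live set [])
Stmt 6 'a = 3': KEEP (a is live); live-in = []
Stmt 7 'return a': KEEP (return); live-in = ['a']
Removed statement numbers: [1, 2, 3, 4, 5]
Surviving IR:
  a = 3
  return a

Answer: 1 2 3 4 5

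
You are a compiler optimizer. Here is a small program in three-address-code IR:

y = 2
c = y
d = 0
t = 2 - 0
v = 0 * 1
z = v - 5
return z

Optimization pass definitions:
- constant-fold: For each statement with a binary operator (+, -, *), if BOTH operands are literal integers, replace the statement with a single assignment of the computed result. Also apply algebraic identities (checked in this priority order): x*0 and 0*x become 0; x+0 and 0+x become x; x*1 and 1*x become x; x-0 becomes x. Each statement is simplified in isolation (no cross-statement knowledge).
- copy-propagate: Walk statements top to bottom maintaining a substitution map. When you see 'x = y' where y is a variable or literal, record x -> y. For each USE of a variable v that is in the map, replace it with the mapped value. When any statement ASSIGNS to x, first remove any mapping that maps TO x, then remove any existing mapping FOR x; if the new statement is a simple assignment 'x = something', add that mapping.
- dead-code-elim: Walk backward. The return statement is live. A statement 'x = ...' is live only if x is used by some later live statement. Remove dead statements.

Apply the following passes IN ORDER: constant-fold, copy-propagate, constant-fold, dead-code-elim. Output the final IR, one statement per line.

Answer: z = -5
return z

Derivation:
Initial IR:
  y = 2
  c = y
  d = 0
  t = 2 - 0
  v = 0 * 1
  z = v - 5
  return z
After constant-fold (7 stmts):
  y = 2
  c = y
  d = 0
  t = 2
  v = 0
  z = v - 5
  return z
After copy-propagate (7 stmts):
  y = 2
  c = 2
  d = 0
  t = 2
  v = 0
  z = 0 - 5
  return z
After constant-fold (7 stmts):
  y = 2
  c = 2
  d = 0
  t = 2
  v = 0
  z = -5
  return z
After dead-code-elim (2 stmts):
  z = -5
  return z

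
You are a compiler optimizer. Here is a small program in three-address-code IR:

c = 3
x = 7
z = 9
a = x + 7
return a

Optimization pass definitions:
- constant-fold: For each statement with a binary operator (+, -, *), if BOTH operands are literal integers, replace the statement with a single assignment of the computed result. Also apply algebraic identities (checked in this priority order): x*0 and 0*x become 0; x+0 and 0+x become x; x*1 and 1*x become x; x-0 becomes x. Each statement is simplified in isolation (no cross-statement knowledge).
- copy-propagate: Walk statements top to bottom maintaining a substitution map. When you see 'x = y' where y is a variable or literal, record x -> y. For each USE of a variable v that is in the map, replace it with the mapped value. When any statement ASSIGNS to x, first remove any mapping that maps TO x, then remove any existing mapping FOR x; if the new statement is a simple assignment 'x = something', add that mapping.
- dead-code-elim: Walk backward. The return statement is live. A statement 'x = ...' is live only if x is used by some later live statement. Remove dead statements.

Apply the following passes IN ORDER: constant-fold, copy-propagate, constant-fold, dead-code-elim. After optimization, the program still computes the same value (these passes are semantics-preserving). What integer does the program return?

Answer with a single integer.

Answer: 14

Derivation:
Initial IR:
  c = 3
  x = 7
  z = 9
  a = x + 7
  return a
After constant-fold (5 stmts):
  c = 3
  x = 7
  z = 9
  a = x + 7
  return a
After copy-propagate (5 stmts):
  c = 3
  x = 7
  z = 9
  a = 7 + 7
  return a
After constant-fold (5 stmts):
  c = 3
  x = 7
  z = 9
  a = 14
  return a
After dead-code-elim (2 stmts):
  a = 14
  return a
Evaluate:
  c = 3  =>  c = 3
  x = 7  =>  x = 7
  z = 9  =>  z = 9
  a = x + 7  =>  a = 14
  return a = 14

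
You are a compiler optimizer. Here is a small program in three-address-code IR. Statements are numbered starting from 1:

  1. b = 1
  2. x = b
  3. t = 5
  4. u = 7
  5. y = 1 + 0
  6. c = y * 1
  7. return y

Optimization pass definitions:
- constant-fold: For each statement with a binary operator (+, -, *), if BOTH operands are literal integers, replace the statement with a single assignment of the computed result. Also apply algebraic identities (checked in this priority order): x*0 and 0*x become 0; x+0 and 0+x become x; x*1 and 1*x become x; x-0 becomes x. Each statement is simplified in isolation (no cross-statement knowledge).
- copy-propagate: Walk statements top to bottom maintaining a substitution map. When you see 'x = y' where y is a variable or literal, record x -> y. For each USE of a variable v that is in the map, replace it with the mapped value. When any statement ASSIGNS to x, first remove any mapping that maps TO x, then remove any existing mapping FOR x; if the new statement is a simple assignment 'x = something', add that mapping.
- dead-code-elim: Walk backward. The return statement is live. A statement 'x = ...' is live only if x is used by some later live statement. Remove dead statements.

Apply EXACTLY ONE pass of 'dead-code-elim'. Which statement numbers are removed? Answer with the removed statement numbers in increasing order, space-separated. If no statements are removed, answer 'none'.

Answer: 1 2 3 4 6

Derivation:
Backward liveness scan:
Stmt 1 'b = 1': DEAD (b not in live set [])
Stmt 2 'x = b': DEAD (x not in live set [])
Stmt 3 't = 5': DEAD (t not in live set [])
Stmt 4 'u = 7': DEAD (u not in live set [])
Stmt 5 'y = 1 + 0': KEEP (y is live); live-in = []
Stmt 6 'c = y * 1': DEAD (c not in live set ['y'])
Stmt 7 'return y': KEEP (return); live-in = ['y']
Removed statement numbers: [1, 2, 3, 4, 6]
Surviving IR:
  y = 1 + 0
  return y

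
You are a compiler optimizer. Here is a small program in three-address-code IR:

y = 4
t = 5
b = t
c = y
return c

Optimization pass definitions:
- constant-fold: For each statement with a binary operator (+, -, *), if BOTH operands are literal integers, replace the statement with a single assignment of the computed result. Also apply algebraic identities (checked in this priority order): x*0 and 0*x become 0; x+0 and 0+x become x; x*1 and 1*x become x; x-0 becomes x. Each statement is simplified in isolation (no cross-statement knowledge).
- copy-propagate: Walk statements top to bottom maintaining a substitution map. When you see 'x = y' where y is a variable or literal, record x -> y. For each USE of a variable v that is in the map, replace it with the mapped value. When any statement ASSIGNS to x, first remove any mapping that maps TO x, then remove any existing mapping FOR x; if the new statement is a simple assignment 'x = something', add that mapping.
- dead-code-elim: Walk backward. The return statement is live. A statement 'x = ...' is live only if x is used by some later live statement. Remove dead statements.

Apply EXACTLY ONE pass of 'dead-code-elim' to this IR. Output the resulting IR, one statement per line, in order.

Answer: y = 4
c = y
return c

Derivation:
Applying dead-code-elim statement-by-statement:
  [5] return c  -> KEEP (return); live=['c']
  [4] c = y  -> KEEP; live=['y']
  [3] b = t  -> DEAD (b not live)
  [2] t = 5  -> DEAD (t not live)
  [1] y = 4  -> KEEP; live=[]
Result (3 stmts):
  y = 4
  c = y
  return c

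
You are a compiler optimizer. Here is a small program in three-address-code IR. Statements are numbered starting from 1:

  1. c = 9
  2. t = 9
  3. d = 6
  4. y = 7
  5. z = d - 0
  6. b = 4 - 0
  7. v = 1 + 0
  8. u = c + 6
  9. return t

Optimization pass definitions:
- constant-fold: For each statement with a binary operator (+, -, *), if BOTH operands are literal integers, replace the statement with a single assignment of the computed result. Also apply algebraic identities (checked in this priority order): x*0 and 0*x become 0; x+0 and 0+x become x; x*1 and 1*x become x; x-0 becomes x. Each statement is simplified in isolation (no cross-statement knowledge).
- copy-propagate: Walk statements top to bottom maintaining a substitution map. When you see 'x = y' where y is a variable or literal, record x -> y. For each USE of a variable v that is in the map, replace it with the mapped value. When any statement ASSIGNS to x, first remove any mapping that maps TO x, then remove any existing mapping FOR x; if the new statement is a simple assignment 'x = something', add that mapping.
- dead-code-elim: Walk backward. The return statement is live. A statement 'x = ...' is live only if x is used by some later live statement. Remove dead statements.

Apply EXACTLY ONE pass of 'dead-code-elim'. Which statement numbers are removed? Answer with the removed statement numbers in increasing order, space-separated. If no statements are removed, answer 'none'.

Answer: 1 3 4 5 6 7 8

Derivation:
Backward liveness scan:
Stmt 1 'c = 9': DEAD (c not in live set [])
Stmt 2 't = 9': KEEP (t is live); live-in = []
Stmt 3 'd = 6': DEAD (d not in live set ['t'])
Stmt 4 'y = 7': DEAD (y not in live set ['t'])
Stmt 5 'z = d - 0': DEAD (z not in live set ['t'])
Stmt 6 'b = 4 - 0': DEAD (b not in live set ['t'])
Stmt 7 'v = 1 + 0': DEAD (v not in live set ['t'])
Stmt 8 'u = c + 6': DEAD (u not in live set ['t'])
Stmt 9 'return t': KEEP (return); live-in = ['t']
Removed statement numbers: [1, 3, 4, 5, 6, 7, 8]
Surviving IR:
  t = 9
  return t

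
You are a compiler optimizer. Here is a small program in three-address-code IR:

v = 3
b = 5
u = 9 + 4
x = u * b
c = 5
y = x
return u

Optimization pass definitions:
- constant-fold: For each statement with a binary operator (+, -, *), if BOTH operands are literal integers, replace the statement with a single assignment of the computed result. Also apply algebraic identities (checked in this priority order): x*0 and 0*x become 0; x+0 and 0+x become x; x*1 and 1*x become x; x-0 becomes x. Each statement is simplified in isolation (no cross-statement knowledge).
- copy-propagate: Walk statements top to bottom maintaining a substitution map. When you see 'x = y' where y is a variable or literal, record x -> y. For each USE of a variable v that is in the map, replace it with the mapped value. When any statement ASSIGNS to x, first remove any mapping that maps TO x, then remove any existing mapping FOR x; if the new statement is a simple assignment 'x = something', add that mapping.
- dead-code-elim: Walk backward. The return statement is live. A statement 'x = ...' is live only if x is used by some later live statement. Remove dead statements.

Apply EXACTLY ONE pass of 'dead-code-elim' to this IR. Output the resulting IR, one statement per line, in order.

Applying dead-code-elim statement-by-statement:
  [7] return u  -> KEEP (return); live=['u']
  [6] y = x  -> DEAD (y not live)
  [5] c = 5  -> DEAD (c not live)
  [4] x = u * b  -> DEAD (x not live)
  [3] u = 9 + 4  -> KEEP; live=[]
  [2] b = 5  -> DEAD (b not live)
  [1] v = 3  -> DEAD (v not live)
Result (2 stmts):
  u = 9 + 4
  return u

Answer: u = 9 + 4
return u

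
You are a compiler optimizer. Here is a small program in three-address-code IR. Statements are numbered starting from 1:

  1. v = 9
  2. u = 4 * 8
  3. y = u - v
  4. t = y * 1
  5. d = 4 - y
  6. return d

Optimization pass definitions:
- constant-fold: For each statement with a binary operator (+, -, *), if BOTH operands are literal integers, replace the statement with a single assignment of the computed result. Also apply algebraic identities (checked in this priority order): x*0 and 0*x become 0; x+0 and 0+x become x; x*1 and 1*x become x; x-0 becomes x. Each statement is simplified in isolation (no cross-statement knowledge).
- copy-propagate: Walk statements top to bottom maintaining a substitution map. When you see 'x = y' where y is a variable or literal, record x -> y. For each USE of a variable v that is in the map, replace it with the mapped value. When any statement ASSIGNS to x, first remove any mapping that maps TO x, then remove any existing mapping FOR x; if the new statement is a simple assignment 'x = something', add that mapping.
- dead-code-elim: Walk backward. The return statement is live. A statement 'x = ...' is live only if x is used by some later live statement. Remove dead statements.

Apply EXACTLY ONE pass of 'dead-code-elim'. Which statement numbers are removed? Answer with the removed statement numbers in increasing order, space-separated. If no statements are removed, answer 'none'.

Answer: 4

Derivation:
Backward liveness scan:
Stmt 1 'v = 9': KEEP (v is live); live-in = []
Stmt 2 'u = 4 * 8': KEEP (u is live); live-in = ['v']
Stmt 3 'y = u - v': KEEP (y is live); live-in = ['u', 'v']
Stmt 4 't = y * 1': DEAD (t not in live set ['y'])
Stmt 5 'd = 4 - y': KEEP (d is live); live-in = ['y']
Stmt 6 'return d': KEEP (return); live-in = ['d']
Removed statement numbers: [4]
Surviving IR:
  v = 9
  u = 4 * 8
  y = u - v
  d = 4 - y
  return d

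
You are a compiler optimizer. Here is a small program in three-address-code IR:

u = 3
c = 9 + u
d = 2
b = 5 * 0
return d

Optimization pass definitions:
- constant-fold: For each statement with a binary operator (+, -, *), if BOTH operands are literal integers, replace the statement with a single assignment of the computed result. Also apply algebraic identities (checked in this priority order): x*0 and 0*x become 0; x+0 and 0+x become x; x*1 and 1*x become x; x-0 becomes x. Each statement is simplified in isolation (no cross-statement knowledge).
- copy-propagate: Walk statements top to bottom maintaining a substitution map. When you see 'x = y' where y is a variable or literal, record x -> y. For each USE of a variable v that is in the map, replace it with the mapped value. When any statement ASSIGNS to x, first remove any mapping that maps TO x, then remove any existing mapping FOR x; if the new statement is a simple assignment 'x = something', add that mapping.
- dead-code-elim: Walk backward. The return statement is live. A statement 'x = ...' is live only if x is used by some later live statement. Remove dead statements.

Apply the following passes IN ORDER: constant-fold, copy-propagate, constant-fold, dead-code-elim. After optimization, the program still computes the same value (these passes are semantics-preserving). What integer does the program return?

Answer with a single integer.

Answer: 2

Derivation:
Initial IR:
  u = 3
  c = 9 + u
  d = 2
  b = 5 * 0
  return d
After constant-fold (5 stmts):
  u = 3
  c = 9 + u
  d = 2
  b = 0
  return d
After copy-propagate (5 stmts):
  u = 3
  c = 9 + 3
  d = 2
  b = 0
  return 2
After constant-fold (5 stmts):
  u = 3
  c = 12
  d = 2
  b = 0
  return 2
After dead-code-elim (1 stmts):
  return 2
Evaluate:
  u = 3  =>  u = 3
  c = 9 + u  =>  c = 12
  d = 2  =>  d = 2
  b = 5 * 0  =>  b = 0
  return d = 2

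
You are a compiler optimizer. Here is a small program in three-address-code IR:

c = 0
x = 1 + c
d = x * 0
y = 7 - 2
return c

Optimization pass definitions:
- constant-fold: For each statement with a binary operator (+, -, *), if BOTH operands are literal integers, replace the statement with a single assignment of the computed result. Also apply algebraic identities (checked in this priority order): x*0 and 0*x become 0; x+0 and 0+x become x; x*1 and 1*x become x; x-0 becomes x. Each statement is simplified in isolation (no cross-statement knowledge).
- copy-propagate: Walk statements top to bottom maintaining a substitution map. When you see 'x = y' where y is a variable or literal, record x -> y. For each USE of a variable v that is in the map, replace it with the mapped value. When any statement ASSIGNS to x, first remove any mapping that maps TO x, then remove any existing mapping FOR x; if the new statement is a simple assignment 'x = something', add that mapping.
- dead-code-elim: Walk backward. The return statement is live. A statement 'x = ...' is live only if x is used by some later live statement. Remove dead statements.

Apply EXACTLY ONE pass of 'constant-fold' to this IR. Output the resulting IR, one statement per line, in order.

Applying constant-fold statement-by-statement:
  [1] c = 0  (unchanged)
  [2] x = 1 + c  (unchanged)
  [3] d = x * 0  -> d = 0
  [4] y = 7 - 2  -> y = 5
  [5] return c  (unchanged)
Result (5 stmts):
  c = 0
  x = 1 + c
  d = 0
  y = 5
  return c

Answer: c = 0
x = 1 + c
d = 0
y = 5
return c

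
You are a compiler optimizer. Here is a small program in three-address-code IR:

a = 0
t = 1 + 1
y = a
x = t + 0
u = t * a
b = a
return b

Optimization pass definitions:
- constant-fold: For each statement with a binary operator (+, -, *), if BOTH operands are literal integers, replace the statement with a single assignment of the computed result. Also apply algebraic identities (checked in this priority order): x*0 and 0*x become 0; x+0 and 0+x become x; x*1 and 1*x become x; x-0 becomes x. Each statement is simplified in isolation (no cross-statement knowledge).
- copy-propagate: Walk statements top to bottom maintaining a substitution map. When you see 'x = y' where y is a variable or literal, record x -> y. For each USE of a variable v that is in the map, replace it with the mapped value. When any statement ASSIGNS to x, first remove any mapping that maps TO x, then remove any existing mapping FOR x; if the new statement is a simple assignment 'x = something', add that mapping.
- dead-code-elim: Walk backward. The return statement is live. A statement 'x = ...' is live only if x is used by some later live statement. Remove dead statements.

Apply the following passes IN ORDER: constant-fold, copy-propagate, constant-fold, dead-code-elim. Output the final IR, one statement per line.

Initial IR:
  a = 0
  t = 1 + 1
  y = a
  x = t + 0
  u = t * a
  b = a
  return b
After constant-fold (7 stmts):
  a = 0
  t = 2
  y = a
  x = t
  u = t * a
  b = a
  return b
After copy-propagate (7 stmts):
  a = 0
  t = 2
  y = 0
  x = 2
  u = 2 * 0
  b = 0
  return 0
After constant-fold (7 stmts):
  a = 0
  t = 2
  y = 0
  x = 2
  u = 0
  b = 0
  return 0
After dead-code-elim (1 stmts):
  return 0

Answer: return 0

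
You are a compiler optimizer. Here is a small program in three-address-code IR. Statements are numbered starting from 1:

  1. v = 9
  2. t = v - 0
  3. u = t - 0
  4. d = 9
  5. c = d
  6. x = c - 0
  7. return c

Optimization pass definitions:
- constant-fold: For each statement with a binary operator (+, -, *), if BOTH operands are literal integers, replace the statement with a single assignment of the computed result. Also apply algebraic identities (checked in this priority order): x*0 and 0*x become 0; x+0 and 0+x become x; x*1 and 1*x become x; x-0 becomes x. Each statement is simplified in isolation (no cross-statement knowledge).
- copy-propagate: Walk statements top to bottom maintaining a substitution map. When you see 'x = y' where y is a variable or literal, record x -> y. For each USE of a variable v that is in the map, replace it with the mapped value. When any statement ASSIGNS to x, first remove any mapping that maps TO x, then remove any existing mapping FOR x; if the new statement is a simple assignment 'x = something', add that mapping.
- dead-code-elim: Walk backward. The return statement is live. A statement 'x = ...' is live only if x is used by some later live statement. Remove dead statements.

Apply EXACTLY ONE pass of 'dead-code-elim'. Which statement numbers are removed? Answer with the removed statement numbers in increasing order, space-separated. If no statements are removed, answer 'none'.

Backward liveness scan:
Stmt 1 'v = 9': DEAD (v not in live set [])
Stmt 2 't = v - 0': DEAD (t not in live set [])
Stmt 3 'u = t - 0': DEAD (u not in live set [])
Stmt 4 'd = 9': KEEP (d is live); live-in = []
Stmt 5 'c = d': KEEP (c is live); live-in = ['d']
Stmt 6 'x = c - 0': DEAD (x not in live set ['c'])
Stmt 7 'return c': KEEP (return); live-in = ['c']
Removed statement numbers: [1, 2, 3, 6]
Surviving IR:
  d = 9
  c = d
  return c

Answer: 1 2 3 6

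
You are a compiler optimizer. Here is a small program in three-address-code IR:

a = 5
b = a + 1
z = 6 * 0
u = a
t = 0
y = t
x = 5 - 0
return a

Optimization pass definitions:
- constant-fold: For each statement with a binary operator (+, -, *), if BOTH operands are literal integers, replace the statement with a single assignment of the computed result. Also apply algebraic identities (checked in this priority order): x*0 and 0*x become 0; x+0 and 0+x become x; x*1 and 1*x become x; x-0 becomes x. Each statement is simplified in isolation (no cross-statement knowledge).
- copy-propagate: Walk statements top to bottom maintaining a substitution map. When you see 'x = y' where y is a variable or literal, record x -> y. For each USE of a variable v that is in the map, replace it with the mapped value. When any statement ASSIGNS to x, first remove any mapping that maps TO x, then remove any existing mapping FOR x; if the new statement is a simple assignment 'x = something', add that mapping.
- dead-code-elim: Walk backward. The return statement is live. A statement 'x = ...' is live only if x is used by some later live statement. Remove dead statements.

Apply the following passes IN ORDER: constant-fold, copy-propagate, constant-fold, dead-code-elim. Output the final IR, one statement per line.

Initial IR:
  a = 5
  b = a + 1
  z = 6 * 0
  u = a
  t = 0
  y = t
  x = 5 - 0
  return a
After constant-fold (8 stmts):
  a = 5
  b = a + 1
  z = 0
  u = a
  t = 0
  y = t
  x = 5
  return a
After copy-propagate (8 stmts):
  a = 5
  b = 5 + 1
  z = 0
  u = 5
  t = 0
  y = 0
  x = 5
  return 5
After constant-fold (8 stmts):
  a = 5
  b = 6
  z = 0
  u = 5
  t = 0
  y = 0
  x = 5
  return 5
After dead-code-elim (1 stmts):
  return 5

Answer: return 5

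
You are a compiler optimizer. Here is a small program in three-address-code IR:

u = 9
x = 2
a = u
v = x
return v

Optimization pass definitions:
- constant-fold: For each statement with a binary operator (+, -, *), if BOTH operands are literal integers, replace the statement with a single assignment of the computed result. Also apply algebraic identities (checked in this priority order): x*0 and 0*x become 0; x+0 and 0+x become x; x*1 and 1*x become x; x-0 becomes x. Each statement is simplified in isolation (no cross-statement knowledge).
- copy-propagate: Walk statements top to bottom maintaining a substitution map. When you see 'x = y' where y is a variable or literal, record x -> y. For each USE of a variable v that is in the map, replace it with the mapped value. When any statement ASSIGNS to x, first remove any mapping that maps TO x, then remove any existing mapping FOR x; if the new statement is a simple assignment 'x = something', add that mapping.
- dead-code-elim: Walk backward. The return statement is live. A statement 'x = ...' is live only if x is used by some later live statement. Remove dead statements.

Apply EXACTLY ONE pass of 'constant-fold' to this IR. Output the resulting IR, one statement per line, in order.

Applying constant-fold statement-by-statement:
  [1] u = 9  (unchanged)
  [2] x = 2  (unchanged)
  [3] a = u  (unchanged)
  [4] v = x  (unchanged)
  [5] return v  (unchanged)
Result (5 stmts):
  u = 9
  x = 2
  a = u
  v = x
  return v

Answer: u = 9
x = 2
a = u
v = x
return v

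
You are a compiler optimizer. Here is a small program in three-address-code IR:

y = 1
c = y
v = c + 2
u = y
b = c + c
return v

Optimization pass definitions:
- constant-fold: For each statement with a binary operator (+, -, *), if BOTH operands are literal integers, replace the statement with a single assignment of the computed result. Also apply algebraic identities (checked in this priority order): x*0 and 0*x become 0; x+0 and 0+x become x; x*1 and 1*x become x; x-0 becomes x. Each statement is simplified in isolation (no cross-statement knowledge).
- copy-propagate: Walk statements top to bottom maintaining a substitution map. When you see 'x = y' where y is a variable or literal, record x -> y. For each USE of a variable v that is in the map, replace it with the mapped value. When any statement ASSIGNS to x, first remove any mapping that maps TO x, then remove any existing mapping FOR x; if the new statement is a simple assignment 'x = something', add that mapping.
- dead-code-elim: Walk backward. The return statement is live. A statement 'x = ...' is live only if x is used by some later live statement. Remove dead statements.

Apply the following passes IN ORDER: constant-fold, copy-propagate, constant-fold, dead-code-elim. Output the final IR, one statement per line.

Initial IR:
  y = 1
  c = y
  v = c + 2
  u = y
  b = c + c
  return v
After constant-fold (6 stmts):
  y = 1
  c = y
  v = c + 2
  u = y
  b = c + c
  return v
After copy-propagate (6 stmts):
  y = 1
  c = 1
  v = 1 + 2
  u = 1
  b = 1 + 1
  return v
After constant-fold (6 stmts):
  y = 1
  c = 1
  v = 3
  u = 1
  b = 2
  return v
After dead-code-elim (2 stmts):
  v = 3
  return v

Answer: v = 3
return v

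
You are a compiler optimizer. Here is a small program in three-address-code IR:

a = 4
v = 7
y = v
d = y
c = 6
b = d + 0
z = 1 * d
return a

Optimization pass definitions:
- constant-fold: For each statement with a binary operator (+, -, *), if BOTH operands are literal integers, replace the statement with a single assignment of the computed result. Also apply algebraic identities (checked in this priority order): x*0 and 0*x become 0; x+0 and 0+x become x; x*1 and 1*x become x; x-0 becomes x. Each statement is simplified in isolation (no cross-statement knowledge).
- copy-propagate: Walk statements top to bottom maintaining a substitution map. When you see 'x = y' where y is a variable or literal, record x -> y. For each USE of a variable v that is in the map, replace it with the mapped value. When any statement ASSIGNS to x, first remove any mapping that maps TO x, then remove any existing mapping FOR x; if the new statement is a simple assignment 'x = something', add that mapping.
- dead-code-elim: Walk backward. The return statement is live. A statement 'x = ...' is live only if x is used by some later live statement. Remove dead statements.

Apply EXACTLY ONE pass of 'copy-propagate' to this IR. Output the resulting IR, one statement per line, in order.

Applying copy-propagate statement-by-statement:
  [1] a = 4  (unchanged)
  [2] v = 7  (unchanged)
  [3] y = v  -> y = 7
  [4] d = y  -> d = 7
  [5] c = 6  (unchanged)
  [6] b = d + 0  -> b = 7 + 0
  [7] z = 1 * d  -> z = 1 * 7
  [8] return a  -> return 4
Result (8 stmts):
  a = 4
  v = 7
  y = 7
  d = 7
  c = 6
  b = 7 + 0
  z = 1 * 7
  return 4

Answer: a = 4
v = 7
y = 7
d = 7
c = 6
b = 7 + 0
z = 1 * 7
return 4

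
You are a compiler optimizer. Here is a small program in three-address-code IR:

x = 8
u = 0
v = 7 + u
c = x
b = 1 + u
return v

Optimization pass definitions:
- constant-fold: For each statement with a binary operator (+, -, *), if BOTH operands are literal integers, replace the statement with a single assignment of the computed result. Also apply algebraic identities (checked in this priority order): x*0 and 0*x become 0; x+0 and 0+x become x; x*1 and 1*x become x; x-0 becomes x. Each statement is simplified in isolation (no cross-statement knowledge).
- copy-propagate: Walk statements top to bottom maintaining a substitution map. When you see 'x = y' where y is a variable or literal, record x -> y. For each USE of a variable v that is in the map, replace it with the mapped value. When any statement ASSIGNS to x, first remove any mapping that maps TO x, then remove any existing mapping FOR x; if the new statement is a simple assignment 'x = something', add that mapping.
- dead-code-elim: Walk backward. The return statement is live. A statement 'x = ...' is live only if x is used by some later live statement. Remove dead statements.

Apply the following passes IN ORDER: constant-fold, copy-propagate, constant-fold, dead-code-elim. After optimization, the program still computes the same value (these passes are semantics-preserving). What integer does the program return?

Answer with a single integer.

Initial IR:
  x = 8
  u = 0
  v = 7 + u
  c = x
  b = 1 + u
  return v
After constant-fold (6 stmts):
  x = 8
  u = 0
  v = 7 + u
  c = x
  b = 1 + u
  return v
After copy-propagate (6 stmts):
  x = 8
  u = 0
  v = 7 + 0
  c = 8
  b = 1 + 0
  return v
After constant-fold (6 stmts):
  x = 8
  u = 0
  v = 7
  c = 8
  b = 1
  return v
After dead-code-elim (2 stmts):
  v = 7
  return v
Evaluate:
  x = 8  =>  x = 8
  u = 0  =>  u = 0
  v = 7 + u  =>  v = 7
  c = x  =>  c = 8
  b = 1 + u  =>  b = 1
  return v = 7

Answer: 7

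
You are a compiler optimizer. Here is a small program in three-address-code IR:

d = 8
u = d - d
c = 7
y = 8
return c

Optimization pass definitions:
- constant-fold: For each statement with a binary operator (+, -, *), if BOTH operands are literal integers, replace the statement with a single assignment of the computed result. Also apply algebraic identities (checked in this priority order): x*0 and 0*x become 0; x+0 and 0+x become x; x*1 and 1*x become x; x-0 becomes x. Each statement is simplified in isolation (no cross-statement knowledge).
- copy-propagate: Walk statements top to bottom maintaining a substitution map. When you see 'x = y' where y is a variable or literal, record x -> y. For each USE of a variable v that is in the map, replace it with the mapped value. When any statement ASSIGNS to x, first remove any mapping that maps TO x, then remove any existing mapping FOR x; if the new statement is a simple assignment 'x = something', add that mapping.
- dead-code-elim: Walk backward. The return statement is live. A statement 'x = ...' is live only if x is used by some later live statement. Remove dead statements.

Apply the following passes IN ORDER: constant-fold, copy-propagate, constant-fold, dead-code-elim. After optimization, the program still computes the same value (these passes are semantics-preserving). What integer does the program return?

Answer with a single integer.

Initial IR:
  d = 8
  u = d - d
  c = 7
  y = 8
  return c
After constant-fold (5 stmts):
  d = 8
  u = d - d
  c = 7
  y = 8
  return c
After copy-propagate (5 stmts):
  d = 8
  u = 8 - 8
  c = 7
  y = 8
  return 7
After constant-fold (5 stmts):
  d = 8
  u = 0
  c = 7
  y = 8
  return 7
After dead-code-elim (1 stmts):
  return 7
Evaluate:
  d = 8  =>  d = 8
  u = d - d  =>  u = 0
  c = 7  =>  c = 7
  y = 8  =>  y = 8
  return c = 7

Answer: 7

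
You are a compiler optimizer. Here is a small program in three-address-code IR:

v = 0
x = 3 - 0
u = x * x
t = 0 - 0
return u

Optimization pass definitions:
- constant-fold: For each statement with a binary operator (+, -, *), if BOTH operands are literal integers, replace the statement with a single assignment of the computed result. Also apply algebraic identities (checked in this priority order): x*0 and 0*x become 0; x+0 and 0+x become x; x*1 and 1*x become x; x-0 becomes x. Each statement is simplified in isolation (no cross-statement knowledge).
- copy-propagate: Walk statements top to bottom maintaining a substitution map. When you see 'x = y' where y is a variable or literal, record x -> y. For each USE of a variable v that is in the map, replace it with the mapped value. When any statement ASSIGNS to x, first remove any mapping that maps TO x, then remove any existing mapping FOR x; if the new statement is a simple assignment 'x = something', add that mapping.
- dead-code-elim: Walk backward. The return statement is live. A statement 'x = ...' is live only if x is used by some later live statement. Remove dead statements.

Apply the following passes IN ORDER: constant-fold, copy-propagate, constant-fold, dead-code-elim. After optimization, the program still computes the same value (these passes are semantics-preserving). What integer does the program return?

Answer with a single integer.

Answer: 9

Derivation:
Initial IR:
  v = 0
  x = 3 - 0
  u = x * x
  t = 0 - 0
  return u
After constant-fold (5 stmts):
  v = 0
  x = 3
  u = x * x
  t = 0
  return u
After copy-propagate (5 stmts):
  v = 0
  x = 3
  u = 3 * 3
  t = 0
  return u
After constant-fold (5 stmts):
  v = 0
  x = 3
  u = 9
  t = 0
  return u
After dead-code-elim (2 stmts):
  u = 9
  return u
Evaluate:
  v = 0  =>  v = 0
  x = 3 - 0  =>  x = 3
  u = x * x  =>  u = 9
  t = 0 - 0  =>  t = 0
  return u = 9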